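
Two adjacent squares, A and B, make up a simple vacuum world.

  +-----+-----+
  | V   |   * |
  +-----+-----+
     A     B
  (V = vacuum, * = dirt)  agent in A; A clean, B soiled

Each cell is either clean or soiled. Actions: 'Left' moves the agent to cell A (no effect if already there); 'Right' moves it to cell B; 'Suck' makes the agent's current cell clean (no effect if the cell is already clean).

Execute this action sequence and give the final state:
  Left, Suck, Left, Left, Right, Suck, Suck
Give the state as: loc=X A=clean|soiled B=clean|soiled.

loc=B A=clean B=clean

Left (#1): loc=A A=clean B=soiled
Suck (#2): loc=A A=clean B=soiled
Left (#3): loc=A A=clean B=soiled
Left (#4): loc=A A=clean B=soiled
Right (#5): loc=B A=clean B=soiled
Suck (#6): loc=B A=clean B=clean
Suck (#7): loc=B A=clean B=clean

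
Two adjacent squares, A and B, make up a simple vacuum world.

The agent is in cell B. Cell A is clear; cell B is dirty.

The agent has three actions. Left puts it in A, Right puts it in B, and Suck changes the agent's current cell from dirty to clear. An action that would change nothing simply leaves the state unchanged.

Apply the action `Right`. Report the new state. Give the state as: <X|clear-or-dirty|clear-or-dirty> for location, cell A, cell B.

start: <B|clear|dirty>
[1] after Right: <B|clear|dirty>

<B|clear|dirty>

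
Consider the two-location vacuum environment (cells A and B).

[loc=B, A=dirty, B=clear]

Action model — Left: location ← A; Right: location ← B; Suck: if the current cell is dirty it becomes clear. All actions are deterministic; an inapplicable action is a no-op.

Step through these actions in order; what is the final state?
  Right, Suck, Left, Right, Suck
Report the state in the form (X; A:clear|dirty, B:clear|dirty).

(B; A:dirty, B:clear)

1) do Right; now (B; A:dirty, B:clear)
2) do Suck; now (B; A:dirty, B:clear)
3) do Left; now (A; A:dirty, B:clear)
4) do Right; now (B; A:dirty, B:clear)
5) do Suck; now (B; A:dirty, B:clear)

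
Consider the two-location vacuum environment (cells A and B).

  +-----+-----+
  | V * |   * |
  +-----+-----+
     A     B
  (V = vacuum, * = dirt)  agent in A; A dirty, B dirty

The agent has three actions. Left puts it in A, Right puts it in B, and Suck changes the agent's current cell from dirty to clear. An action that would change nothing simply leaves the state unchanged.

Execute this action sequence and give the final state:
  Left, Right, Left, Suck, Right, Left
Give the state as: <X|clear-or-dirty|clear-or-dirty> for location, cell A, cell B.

1. Left → <A|dirty|dirty>
2. Right → <B|dirty|dirty>
3. Left → <A|dirty|dirty>
4. Suck → <A|clear|dirty>
5. Right → <B|clear|dirty>
6. Left → <A|clear|dirty>

<A|clear|dirty>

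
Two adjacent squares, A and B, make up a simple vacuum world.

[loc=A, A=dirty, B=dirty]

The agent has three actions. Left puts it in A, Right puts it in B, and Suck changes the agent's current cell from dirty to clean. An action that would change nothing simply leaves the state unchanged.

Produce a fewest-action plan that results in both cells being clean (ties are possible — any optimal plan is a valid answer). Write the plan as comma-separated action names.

Suck, Right, Suck

t=1 Suck ⇒ (A; A:clean, B:dirty)
t=2 Right ⇒ (B; A:clean, B:dirty)
t=3 Suck ⇒ (B; A:clean, B:clean)
min 3: Suck A + move + Suck B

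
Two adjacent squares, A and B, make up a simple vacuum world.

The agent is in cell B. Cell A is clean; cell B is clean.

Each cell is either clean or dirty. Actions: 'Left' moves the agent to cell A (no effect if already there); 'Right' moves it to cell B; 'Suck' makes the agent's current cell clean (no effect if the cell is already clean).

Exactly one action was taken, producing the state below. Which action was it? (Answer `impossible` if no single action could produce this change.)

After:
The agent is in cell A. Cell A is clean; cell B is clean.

try  Left: loc=A A=clean B=clean  ← match
try Right: loc=B A=clean B=clean
try  Suck: loc=B A=clean B=clean

Left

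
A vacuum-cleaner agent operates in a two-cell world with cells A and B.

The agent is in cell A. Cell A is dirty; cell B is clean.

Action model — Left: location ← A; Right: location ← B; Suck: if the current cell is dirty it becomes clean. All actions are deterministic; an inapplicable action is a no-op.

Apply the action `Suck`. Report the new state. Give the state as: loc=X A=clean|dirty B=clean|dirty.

start: loc=A A=dirty B=clean
step 1/1 (Suck): loc=A A=clean B=clean

loc=A A=clean B=clean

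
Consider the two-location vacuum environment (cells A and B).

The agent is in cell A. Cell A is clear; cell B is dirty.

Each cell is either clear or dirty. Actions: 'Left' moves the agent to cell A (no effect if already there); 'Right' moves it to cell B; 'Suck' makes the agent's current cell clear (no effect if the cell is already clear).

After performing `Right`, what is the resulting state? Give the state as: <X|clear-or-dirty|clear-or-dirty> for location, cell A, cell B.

<B|clear|dirty>

start: <A|clear|dirty>
[1] after Right: <B|clear|dirty>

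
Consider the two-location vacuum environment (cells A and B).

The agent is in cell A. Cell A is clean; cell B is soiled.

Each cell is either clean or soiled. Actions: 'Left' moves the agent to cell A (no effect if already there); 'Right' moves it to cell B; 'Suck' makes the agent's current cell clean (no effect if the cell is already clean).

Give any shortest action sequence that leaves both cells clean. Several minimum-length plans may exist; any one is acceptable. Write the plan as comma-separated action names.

Right, Suck

t=1 Right ⇒ in B — A clean, B soiled
t=2 Suck ⇒ in B — A clean, B clean
min 2: go B then Suck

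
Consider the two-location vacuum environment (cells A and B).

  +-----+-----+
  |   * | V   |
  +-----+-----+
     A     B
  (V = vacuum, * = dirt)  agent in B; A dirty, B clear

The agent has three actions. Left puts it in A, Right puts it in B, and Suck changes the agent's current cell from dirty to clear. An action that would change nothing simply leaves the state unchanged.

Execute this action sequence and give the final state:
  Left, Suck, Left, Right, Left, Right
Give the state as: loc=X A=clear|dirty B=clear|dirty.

Left (#1): loc=A A=dirty B=clear
Suck (#2): loc=A A=clear B=clear
Left (#3): loc=A A=clear B=clear
Right (#4): loc=B A=clear B=clear
Left (#5): loc=A A=clear B=clear
Right (#6): loc=B A=clear B=clear

loc=B A=clear B=clear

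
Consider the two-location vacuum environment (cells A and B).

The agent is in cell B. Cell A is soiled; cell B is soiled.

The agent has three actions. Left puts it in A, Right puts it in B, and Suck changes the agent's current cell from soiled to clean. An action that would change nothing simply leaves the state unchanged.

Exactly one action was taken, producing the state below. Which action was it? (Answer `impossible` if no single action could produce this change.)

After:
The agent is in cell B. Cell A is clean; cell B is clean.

impossible

try  Left: <A|soiled|soiled>
try Right: <B|soiled|soiled>
try  Suck: <B|soiled|clean>
no single action produces the after-state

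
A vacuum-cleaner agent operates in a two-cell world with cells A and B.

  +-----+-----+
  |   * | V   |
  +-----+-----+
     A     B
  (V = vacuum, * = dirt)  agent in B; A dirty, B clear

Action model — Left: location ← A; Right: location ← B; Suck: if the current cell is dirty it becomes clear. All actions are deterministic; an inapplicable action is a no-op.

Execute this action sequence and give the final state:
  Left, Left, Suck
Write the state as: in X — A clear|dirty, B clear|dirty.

[1] after Left: in A — A dirty, B clear
[2] after Left: in A — A dirty, B clear
[3] after Suck: in A — A clear, B clear

in A — A clear, B clear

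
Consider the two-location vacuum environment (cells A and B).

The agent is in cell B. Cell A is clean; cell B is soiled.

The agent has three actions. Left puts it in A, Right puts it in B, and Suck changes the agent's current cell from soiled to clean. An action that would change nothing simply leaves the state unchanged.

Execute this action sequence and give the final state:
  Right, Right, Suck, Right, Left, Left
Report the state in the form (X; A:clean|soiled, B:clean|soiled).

1. Right → (B; A:clean, B:soiled)
2. Right → (B; A:clean, B:soiled)
3. Suck → (B; A:clean, B:clean)
4. Right → (B; A:clean, B:clean)
5. Left → (A; A:clean, B:clean)
6. Left → (A; A:clean, B:clean)

(A; A:clean, B:clean)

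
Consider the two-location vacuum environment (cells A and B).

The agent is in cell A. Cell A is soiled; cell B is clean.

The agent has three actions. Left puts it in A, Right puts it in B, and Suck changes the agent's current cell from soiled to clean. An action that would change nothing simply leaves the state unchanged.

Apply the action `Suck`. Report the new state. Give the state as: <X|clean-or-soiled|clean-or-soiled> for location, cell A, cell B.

<A|clean|clean>

start: <A|soiled|clean>
1) do Suck; now <A|clean|clean>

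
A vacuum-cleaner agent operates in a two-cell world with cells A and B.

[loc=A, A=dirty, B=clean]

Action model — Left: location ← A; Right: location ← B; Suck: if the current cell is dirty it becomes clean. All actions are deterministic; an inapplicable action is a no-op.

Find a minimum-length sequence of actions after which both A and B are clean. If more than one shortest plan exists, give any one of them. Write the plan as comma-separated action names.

Suck

Suck (#1): (A; A:clean, B:clean)
min 1: A is dirty, one Suck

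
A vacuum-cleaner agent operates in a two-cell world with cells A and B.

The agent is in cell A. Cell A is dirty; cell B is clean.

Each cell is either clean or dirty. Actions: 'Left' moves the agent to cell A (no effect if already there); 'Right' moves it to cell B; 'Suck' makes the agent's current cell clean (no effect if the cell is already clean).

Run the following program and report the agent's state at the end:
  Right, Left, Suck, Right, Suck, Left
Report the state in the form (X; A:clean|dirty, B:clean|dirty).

1) do Right; now (B; A:dirty, B:clean)
2) do Left; now (A; A:dirty, B:clean)
3) do Suck; now (A; A:clean, B:clean)
4) do Right; now (B; A:clean, B:clean)
5) do Suck; now (B; A:clean, B:clean)
6) do Left; now (A; A:clean, B:clean)

(A; A:clean, B:clean)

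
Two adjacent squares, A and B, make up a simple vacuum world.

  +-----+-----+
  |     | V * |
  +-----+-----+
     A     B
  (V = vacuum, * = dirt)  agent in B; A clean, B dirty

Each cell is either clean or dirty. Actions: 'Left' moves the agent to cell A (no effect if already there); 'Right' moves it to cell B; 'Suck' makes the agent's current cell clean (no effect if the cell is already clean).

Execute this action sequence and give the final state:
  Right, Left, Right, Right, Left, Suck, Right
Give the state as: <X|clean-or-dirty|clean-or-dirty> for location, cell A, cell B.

[1] after Right: <B|clean|dirty>
[2] after Left: <A|clean|dirty>
[3] after Right: <B|clean|dirty>
[4] after Right: <B|clean|dirty>
[5] after Left: <A|clean|dirty>
[6] after Suck: <A|clean|dirty>
[7] after Right: <B|clean|dirty>

<B|clean|dirty>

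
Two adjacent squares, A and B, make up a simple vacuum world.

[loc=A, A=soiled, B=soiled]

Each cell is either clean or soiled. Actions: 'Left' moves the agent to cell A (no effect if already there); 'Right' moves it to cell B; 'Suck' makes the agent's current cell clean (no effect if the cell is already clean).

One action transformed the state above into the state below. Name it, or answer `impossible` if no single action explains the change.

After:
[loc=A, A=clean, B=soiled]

try  Left: <A|soiled|soiled>
try Right: <B|soiled|soiled>
try  Suck: <A|clean|soiled>  ← match

Suck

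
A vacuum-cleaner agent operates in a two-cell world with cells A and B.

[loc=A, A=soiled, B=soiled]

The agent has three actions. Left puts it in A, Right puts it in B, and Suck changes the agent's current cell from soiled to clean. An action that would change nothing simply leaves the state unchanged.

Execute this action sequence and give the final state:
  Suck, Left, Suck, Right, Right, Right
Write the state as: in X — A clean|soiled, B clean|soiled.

t=1 Suck ⇒ in A — A clean, B soiled
t=2 Left ⇒ in A — A clean, B soiled
t=3 Suck ⇒ in A — A clean, B soiled
t=4 Right ⇒ in B — A clean, B soiled
t=5 Right ⇒ in B — A clean, B soiled
t=6 Right ⇒ in B — A clean, B soiled

in B — A clean, B soiled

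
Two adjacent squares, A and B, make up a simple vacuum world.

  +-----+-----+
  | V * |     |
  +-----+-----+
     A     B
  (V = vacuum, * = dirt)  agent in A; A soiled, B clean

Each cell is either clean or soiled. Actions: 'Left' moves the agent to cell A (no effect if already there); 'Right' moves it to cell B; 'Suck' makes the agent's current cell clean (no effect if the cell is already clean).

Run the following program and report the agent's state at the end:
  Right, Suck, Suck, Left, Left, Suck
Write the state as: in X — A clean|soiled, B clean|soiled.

in A — A clean, B clean

step 1/6 (Right): in B — A soiled, B clean
step 2/6 (Suck): in B — A soiled, B clean
step 3/6 (Suck): in B — A soiled, B clean
step 4/6 (Left): in A — A soiled, B clean
step 5/6 (Left): in A — A soiled, B clean
step 6/6 (Suck): in A — A clean, B clean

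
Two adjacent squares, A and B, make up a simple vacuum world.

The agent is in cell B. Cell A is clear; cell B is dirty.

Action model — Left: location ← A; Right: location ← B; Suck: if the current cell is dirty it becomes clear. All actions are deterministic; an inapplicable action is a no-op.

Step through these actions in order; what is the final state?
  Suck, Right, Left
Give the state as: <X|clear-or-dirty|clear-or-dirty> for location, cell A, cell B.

<A|clear|clear>

[1] after Suck: <B|clear|clear>
[2] after Right: <B|clear|clear>
[3] after Left: <A|clear|clear>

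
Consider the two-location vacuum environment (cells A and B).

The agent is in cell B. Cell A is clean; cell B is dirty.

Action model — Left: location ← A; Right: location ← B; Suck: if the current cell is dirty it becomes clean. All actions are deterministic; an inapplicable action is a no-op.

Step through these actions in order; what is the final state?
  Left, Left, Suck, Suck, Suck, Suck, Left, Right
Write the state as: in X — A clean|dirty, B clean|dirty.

in B — A clean, B dirty

1) do Left; now in A — A clean, B dirty
2) do Left; now in A — A clean, B dirty
3) do Suck; now in A — A clean, B dirty
4) do Suck; now in A — A clean, B dirty
5) do Suck; now in A — A clean, B dirty
6) do Suck; now in A — A clean, B dirty
7) do Left; now in A — A clean, B dirty
8) do Right; now in B — A clean, B dirty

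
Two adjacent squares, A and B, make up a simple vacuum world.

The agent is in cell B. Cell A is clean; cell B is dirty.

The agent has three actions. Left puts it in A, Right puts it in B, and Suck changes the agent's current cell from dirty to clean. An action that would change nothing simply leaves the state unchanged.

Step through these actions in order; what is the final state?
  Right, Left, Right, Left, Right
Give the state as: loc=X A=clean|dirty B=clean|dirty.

Right (#1): loc=B A=clean B=dirty
Left (#2): loc=A A=clean B=dirty
Right (#3): loc=B A=clean B=dirty
Left (#4): loc=A A=clean B=dirty
Right (#5): loc=B A=clean B=dirty

loc=B A=clean B=dirty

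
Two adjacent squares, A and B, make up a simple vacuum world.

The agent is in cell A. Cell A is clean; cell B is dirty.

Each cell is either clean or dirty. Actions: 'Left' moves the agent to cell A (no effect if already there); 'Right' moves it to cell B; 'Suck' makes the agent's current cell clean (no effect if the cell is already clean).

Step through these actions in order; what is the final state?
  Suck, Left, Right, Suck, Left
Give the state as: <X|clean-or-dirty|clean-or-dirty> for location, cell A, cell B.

1. Suck → <A|clean|dirty>
2. Left → <A|clean|dirty>
3. Right → <B|clean|dirty>
4. Suck → <B|clean|clean>
5. Left → <A|clean|clean>

<A|clean|clean>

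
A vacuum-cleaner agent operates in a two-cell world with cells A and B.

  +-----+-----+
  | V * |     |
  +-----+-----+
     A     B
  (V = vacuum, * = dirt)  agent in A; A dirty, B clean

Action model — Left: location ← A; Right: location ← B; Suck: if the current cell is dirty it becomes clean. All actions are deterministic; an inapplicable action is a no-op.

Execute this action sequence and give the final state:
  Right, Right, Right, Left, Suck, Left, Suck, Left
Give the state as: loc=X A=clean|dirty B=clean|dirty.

1) do Right; now loc=B A=dirty B=clean
2) do Right; now loc=B A=dirty B=clean
3) do Right; now loc=B A=dirty B=clean
4) do Left; now loc=A A=dirty B=clean
5) do Suck; now loc=A A=clean B=clean
6) do Left; now loc=A A=clean B=clean
7) do Suck; now loc=A A=clean B=clean
8) do Left; now loc=A A=clean B=clean

loc=A A=clean B=clean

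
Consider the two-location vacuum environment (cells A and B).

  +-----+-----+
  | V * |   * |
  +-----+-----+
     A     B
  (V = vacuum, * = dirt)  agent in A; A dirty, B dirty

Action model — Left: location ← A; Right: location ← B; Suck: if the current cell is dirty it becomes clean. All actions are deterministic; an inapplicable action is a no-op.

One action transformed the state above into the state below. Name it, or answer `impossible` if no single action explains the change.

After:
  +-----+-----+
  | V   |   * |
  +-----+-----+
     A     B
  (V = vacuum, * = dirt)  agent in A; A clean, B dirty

try  Left: <A|dirty|dirty>
try Right: <B|dirty|dirty>
try  Suck: <A|clean|dirty>  ← match

Suck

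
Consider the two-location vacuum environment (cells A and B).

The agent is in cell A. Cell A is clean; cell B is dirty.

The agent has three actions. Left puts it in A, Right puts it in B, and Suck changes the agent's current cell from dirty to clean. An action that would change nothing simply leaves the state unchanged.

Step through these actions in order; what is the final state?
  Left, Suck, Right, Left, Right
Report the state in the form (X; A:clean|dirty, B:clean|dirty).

step 1/5 (Left): (A; A:clean, B:dirty)
step 2/5 (Suck): (A; A:clean, B:dirty)
step 3/5 (Right): (B; A:clean, B:dirty)
step 4/5 (Left): (A; A:clean, B:dirty)
step 5/5 (Right): (B; A:clean, B:dirty)

(B; A:clean, B:dirty)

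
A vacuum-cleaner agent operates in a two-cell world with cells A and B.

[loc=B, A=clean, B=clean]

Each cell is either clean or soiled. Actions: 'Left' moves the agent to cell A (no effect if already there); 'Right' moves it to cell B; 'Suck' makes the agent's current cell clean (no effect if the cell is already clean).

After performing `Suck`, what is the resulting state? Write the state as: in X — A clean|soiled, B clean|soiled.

start: in B — A clean, B clean
step 1/1 (Suck): in B — A clean, B clean

in B — A clean, B clean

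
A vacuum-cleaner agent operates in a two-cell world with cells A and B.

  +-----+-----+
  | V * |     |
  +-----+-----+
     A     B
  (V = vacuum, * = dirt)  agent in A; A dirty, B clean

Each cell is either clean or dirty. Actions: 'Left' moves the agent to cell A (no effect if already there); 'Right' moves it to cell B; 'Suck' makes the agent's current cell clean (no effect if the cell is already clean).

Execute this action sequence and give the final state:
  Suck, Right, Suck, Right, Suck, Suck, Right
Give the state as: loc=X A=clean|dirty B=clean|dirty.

1. Suck → loc=A A=clean B=clean
2. Right → loc=B A=clean B=clean
3. Suck → loc=B A=clean B=clean
4. Right → loc=B A=clean B=clean
5. Suck → loc=B A=clean B=clean
6. Suck → loc=B A=clean B=clean
7. Right → loc=B A=clean B=clean

loc=B A=clean B=clean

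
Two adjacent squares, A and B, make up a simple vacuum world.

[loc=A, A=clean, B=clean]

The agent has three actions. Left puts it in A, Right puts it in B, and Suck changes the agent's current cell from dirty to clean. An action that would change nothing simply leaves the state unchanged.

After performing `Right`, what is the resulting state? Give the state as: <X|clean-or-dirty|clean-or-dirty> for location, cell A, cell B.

start: <A|clean|clean>
step 1/1 (Right): <B|clean|clean>

<B|clean|clean>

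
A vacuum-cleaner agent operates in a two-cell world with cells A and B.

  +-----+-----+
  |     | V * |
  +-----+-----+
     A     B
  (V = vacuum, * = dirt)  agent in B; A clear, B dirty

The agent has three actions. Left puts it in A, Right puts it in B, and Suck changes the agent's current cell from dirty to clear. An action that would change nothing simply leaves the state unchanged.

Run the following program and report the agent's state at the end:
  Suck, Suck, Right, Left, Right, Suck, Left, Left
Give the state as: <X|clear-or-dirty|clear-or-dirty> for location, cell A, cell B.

step 1/8 (Suck): <B|clear|clear>
step 2/8 (Suck): <B|clear|clear>
step 3/8 (Right): <B|clear|clear>
step 4/8 (Left): <A|clear|clear>
step 5/8 (Right): <B|clear|clear>
step 6/8 (Suck): <B|clear|clear>
step 7/8 (Left): <A|clear|clear>
step 8/8 (Left): <A|clear|clear>

<A|clear|clear>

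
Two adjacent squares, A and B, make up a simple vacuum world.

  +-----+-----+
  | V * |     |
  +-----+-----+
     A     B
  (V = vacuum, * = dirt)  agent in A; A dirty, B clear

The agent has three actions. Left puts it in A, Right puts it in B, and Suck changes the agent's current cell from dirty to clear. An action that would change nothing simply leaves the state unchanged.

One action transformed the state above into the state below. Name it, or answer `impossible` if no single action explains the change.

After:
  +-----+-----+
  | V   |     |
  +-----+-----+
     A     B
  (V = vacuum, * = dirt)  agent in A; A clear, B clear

try  Left: loc=A A=dirty B=clear
try Right: loc=B A=dirty B=clear
try  Suck: loc=A A=clear B=clear  ← match

Suck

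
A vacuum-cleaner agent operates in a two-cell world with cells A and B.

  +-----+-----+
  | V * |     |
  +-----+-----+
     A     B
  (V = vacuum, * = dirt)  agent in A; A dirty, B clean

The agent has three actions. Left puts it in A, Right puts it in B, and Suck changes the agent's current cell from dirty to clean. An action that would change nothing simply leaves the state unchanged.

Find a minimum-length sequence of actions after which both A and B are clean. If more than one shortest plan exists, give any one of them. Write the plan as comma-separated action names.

Suck

t=1 Suck ⇒ <A|clean|clean>
min 1: A is dirty, one Suck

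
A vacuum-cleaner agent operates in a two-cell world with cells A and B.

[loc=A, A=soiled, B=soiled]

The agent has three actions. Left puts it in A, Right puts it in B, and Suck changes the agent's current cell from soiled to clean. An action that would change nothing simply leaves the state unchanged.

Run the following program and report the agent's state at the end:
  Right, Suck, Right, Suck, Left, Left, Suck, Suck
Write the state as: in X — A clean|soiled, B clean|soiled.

step 1/8 (Right): in B — A soiled, B soiled
step 2/8 (Suck): in B — A soiled, B clean
step 3/8 (Right): in B — A soiled, B clean
step 4/8 (Suck): in B — A soiled, B clean
step 5/8 (Left): in A — A soiled, B clean
step 6/8 (Left): in A — A soiled, B clean
step 7/8 (Suck): in A — A clean, B clean
step 8/8 (Suck): in A — A clean, B clean

in A — A clean, B clean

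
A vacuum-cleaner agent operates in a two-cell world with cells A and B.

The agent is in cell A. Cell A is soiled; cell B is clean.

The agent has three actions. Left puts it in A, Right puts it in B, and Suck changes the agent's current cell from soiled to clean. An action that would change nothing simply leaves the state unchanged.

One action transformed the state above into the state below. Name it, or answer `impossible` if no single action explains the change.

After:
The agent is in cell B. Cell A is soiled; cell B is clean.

Right

try  Left: (A; A:soiled, B:clean)
try Right: (B; A:soiled, B:clean)  ← match
try  Suck: (A; A:clean, B:clean)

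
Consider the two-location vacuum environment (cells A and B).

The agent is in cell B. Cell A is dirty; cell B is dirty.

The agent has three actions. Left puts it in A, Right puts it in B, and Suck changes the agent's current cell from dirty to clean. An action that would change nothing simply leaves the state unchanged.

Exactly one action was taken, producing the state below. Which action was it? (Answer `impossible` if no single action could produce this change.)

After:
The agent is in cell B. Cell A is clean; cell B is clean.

try  Left: in A — A dirty, B dirty
try Right: in B — A dirty, B dirty
try  Suck: in B — A dirty, B clean
no single action produces the after-state

impossible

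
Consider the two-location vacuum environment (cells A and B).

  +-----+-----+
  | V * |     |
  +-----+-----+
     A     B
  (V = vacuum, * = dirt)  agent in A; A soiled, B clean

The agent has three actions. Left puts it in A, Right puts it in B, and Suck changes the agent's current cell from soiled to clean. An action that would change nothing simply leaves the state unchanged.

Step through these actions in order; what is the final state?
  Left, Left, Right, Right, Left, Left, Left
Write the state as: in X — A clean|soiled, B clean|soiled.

in A — A soiled, B clean

step 1/7 (Left): in A — A soiled, B clean
step 2/7 (Left): in A — A soiled, B clean
step 3/7 (Right): in B — A soiled, B clean
step 4/7 (Right): in B — A soiled, B clean
step 5/7 (Left): in A — A soiled, B clean
step 6/7 (Left): in A — A soiled, B clean
step 7/7 (Left): in A — A soiled, B clean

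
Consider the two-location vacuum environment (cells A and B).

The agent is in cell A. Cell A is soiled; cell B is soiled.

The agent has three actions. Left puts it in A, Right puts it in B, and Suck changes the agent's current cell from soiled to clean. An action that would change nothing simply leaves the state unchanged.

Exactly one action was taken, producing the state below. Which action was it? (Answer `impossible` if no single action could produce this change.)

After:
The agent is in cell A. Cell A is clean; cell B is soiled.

try  Left: <A|soiled|soiled>
try Right: <B|soiled|soiled>
try  Suck: <A|clean|soiled>  ← match

Suck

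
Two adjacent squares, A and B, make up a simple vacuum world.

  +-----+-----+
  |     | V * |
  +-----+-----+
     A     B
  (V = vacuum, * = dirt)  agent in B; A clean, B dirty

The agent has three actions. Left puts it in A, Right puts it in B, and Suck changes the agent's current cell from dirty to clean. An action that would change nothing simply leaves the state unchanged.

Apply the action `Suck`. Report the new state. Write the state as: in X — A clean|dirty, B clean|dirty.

in B — A clean, B clean

start: in B — A clean, B dirty
1. Suck → in B — A clean, B clean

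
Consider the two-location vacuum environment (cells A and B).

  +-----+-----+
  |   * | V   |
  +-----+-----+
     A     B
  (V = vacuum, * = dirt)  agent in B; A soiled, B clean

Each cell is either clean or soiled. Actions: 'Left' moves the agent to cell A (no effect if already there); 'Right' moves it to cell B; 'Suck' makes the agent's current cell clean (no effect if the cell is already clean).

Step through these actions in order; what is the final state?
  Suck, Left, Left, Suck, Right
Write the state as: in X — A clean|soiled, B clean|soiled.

in B — A clean, B clean

1. Suck → in B — A soiled, B clean
2. Left → in A — A soiled, B clean
3. Left → in A — A soiled, B clean
4. Suck → in A — A clean, B clean
5. Right → in B — A clean, B clean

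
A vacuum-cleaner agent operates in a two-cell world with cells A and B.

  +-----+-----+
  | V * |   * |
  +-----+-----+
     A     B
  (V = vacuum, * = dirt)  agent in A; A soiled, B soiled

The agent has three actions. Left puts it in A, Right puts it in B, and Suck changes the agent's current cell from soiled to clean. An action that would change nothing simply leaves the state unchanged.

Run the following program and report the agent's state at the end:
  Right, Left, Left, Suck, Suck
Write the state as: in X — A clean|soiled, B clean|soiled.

in A — A clean, B soiled

1. Right → in B — A soiled, B soiled
2. Left → in A — A soiled, B soiled
3. Left → in A — A soiled, B soiled
4. Suck → in A — A clean, B soiled
5. Suck → in A — A clean, B soiled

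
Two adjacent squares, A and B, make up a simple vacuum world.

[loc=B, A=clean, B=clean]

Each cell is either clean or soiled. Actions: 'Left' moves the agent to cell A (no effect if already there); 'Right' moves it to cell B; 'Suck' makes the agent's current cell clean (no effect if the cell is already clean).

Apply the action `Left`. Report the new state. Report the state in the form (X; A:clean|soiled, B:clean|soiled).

start: (B; A:clean, B:clean)
step 1/1 (Left): (A; A:clean, B:clean)

(A; A:clean, B:clean)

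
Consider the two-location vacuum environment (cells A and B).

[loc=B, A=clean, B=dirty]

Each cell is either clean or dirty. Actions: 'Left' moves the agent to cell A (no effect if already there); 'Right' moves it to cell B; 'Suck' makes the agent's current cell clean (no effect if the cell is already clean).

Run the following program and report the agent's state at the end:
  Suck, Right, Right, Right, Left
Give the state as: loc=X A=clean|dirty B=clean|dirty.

loc=A A=clean B=clean

step 1/5 (Suck): loc=B A=clean B=clean
step 2/5 (Right): loc=B A=clean B=clean
step 3/5 (Right): loc=B A=clean B=clean
step 4/5 (Right): loc=B A=clean B=clean
step 5/5 (Left): loc=A A=clean B=clean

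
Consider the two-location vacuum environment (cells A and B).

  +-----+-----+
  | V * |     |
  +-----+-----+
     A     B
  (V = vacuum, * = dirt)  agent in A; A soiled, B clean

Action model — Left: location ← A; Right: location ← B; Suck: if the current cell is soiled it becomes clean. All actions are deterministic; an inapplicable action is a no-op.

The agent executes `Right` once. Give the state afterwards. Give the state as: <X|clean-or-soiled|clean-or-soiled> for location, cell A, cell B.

start: <A|soiled|clean>
[1] after Right: <B|soiled|clean>

<B|soiled|clean>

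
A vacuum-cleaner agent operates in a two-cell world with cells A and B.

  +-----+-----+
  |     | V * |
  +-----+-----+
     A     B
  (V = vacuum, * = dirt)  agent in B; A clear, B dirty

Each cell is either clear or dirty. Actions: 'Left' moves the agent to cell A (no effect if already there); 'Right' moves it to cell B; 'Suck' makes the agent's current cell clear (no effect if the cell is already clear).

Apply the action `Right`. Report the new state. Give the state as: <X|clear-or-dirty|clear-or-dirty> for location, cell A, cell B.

<B|clear|dirty>

start: <B|clear|dirty>
t=1 Right ⇒ <B|clear|dirty>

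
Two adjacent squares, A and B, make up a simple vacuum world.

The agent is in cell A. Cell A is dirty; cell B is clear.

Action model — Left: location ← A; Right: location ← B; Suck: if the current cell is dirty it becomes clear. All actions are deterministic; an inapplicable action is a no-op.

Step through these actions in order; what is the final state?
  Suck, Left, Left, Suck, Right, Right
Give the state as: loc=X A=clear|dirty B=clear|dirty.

loc=B A=clear B=clear

1) do Suck; now loc=A A=clear B=clear
2) do Left; now loc=A A=clear B=clear
3) do Left; now loc=A A=clear B=clear
4) do Suck; now loc=A A=clear B=clear
5) do Right; now loc=B A=clear B=clear
6) do Right; now loc=B A=clear B=clear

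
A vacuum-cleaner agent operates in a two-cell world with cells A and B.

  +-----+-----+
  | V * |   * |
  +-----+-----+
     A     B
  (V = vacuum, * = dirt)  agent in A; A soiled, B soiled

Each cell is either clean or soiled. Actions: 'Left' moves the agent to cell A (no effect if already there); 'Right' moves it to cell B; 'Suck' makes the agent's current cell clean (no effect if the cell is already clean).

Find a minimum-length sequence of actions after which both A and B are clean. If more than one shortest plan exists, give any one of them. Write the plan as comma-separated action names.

t=1 Suck ⇒ (A; A:clean, B:soiled)
t=2 Right ⇒ (B; A:clean, B:soiled)
t=3 Suck ⇒ (B; A:clean, B:clean)
min 3: Suck A + move + Suck B

Suck, Right, Suck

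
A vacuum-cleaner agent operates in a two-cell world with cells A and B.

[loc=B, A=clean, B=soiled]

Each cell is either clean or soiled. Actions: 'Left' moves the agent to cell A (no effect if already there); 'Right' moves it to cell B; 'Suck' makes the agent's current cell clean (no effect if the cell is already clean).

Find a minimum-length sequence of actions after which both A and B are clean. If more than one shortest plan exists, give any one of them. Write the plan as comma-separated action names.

Suck (#1): loc=B A=clean B=clean
min 1: B is soiled, one Suck

Suck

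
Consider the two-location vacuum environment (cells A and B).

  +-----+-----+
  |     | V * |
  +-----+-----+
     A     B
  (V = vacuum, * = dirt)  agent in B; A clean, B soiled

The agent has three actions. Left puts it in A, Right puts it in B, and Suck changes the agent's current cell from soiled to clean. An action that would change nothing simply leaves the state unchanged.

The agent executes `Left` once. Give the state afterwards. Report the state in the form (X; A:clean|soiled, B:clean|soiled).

start: (B; A:clean, B:soiled)
t=1 Left ⇒ (A; A:clean, B:soiled)

(A; A:clean, B:soiled)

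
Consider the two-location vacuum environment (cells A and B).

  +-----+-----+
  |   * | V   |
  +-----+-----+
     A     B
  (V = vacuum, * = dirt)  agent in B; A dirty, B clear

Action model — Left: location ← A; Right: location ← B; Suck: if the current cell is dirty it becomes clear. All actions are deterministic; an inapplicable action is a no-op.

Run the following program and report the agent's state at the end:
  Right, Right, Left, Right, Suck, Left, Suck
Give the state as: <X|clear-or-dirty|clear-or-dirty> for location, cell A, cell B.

1) do Right; now <B|dirty|clear>
2) do Right; now <B|dirty|clear>
3) do Left; now <A|dirty|clear>
4) do Right; now <B|dirty|clear>
5) do Suck; now <B|dirty|clear>
6) do Left; now <A|dirty|clear>
7) do Suck; now <A|clear|clear>

<A|clear|clear>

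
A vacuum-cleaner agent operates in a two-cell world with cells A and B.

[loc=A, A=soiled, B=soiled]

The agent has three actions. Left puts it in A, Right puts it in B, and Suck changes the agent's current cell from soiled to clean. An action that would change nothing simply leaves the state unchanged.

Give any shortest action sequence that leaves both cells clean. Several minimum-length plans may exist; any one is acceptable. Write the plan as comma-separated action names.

Suck, Right, Suck

step 1/3 (Suck): (A; A:clean, B:soiled)
step 2/3 (Right): (B; A:clean, B:soiled)
step 3/3 (Suck): (B; A:clean, B:clean)
min 3: Suck A + move + Suck B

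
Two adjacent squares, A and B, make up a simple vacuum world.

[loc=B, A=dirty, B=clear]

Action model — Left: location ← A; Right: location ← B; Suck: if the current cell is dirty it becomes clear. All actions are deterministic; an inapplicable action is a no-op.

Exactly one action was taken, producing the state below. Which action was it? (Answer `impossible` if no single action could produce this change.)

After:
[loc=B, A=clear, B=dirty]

try  Left: <A|dirty|clear>
try Right: <B|dirty|clear>
try  Suck: <B|dirty|clear>
no single action produces the after-state

impossible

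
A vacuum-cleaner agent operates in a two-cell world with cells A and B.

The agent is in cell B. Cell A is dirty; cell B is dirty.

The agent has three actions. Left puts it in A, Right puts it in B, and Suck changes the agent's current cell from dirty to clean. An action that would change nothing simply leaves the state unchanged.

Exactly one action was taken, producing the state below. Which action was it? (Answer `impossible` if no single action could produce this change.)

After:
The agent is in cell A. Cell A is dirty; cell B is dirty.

Left

try  Left: loc=A A=dirty B=dirty  ← match
try Right: loc=B A=dirty B=dirty
try  Suck: loc=B A=dirty B=clean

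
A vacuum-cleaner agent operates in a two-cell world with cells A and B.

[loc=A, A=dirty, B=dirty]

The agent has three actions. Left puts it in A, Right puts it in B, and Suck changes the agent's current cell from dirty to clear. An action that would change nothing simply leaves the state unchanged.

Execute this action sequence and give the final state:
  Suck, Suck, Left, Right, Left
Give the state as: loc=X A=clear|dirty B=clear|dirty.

loc=A A=clear B=dirty

t=1 Suck ⇒ loc=A A=clear B=dirty
t=2 Suck ⇒ loc=A A=clear B=dirty
t=3 Left ⇒ loc=A A=clear B=dirty
t=4 Right ⇒ loc=B A=clear B=dirty
t=5 Left ⇒ loc=A A=clear B=dirty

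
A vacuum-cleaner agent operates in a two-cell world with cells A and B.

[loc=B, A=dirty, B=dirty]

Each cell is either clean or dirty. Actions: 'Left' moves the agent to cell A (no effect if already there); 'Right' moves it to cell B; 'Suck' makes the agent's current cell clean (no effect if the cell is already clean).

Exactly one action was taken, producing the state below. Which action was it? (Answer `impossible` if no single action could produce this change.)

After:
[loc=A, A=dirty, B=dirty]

try  Left: (A; A:dirty, B:dirty)  ← match
try Right: (B; A:dirty, B:dirty)
try  Suck: (B; A:dirty, B:clean)

Left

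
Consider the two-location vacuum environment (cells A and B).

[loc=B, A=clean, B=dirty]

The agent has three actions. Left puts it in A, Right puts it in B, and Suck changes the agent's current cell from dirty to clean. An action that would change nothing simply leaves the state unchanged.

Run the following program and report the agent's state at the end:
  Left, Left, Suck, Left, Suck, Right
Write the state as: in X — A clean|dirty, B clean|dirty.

1) do Left; now in A — A clean, B dirty
2) do Left; now in A — A clean, B dirty
3) do Suck; now in A — A clean, B dirty
4) do Left; now in A — A clean, B dirty
5) do Suck; now in A — A clean, B dirty
6) do Right; now in B — A clean, B dirty

in B — A clean, B dirty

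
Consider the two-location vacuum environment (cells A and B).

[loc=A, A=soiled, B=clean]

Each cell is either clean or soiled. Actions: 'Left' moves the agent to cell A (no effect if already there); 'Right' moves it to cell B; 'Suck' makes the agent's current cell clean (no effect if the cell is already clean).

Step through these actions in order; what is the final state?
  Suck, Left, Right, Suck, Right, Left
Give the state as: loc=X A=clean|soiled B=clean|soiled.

loc=A A=clean B=clean

step 1/6 (Suck): loc=A A=clean B=clean
step 2/6 (Left): loc=A A=clean B=clean
step 3/6 (Right): loc=B A=clean B=clean
step 4/6 (Suck): loc=B A=clean B=clean
step 5/6 (Right): loc=B A=clean B=clean
step 6/6 (Left): loc=A A=clean B=clean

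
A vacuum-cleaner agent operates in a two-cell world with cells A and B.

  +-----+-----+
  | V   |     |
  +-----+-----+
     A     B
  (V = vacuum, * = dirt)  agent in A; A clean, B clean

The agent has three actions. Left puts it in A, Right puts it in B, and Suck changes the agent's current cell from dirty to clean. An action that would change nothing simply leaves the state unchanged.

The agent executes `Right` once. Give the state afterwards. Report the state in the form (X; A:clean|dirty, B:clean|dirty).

(B; A:clean, B:clean)

start: (A; A:clean, B:clean)
1. Right → (B; A:clean, B:clean)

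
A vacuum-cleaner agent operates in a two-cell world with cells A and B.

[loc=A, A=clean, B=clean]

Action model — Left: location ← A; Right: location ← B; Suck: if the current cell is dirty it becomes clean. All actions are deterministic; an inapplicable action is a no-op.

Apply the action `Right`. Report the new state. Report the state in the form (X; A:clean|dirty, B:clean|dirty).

(B; A:clean, B:clean)

start: (A; A:clean, B:clean)
step 1/1 (Right): (B; A:clean, B:clean)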